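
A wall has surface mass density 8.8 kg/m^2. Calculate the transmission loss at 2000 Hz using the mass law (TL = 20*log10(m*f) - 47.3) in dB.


Given values:
  m = 8.8 kg/m^2, f = 2000 Hz
Formula: TL = 20 * log10(m * f) - 47.3
Compute m * f = 8.8 * 2000 = 17600.0
Compute log10(17600.0) = 4.245513
Compute 20 * 4.245513 = 84.9103
TL = 84.9103 - 47.3 = 37.61

37.61 dB


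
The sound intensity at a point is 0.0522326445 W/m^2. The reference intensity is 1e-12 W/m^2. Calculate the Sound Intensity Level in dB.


Given values:
  I = 0.0522326445 W/m^2
  I_ref = 1e-12 W/m^2
Formula: SIL = 10 * log10(I / I_ref)
Compute ratio: I / I_ref = 52232644500
Compute log10: log10(52232644500) = 10.717942
Multiply: SIL = 10 * 10.717942 = 107.18

107.18 dB


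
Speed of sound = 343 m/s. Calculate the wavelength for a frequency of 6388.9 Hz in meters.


Given values:
  c = 343 m/s, f = 6388.9 Hz
Formula: lambda = c / f
lambda = 343 / 6388.9
lambda = 0.0537

0.0537 m


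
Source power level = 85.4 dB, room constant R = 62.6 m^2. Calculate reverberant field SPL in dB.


Given values:
  Lw = 85.4 dB, R = 62.6 m^2
Formula: SPL = Lw + 10 * log10(4 / R)
Compute 4 / R = 4 / 62.6 = 0.063898
Compute 10 * log10(0.063898) = -11.9451
SPL = 85.4 + (-11.9451) = 73.45

73.45 dB


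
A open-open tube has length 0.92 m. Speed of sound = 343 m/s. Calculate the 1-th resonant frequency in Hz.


Given values:
  Tube type: open-open, L = 0.92 m, c = 343 m/s, n = 1
Formula: f_n = n * c / (2 * L)
Compute 2 * L = 2 * 0.92 = 1.84
f = 1 * 343 / 1.84
f = 186.41

186.41 Hz


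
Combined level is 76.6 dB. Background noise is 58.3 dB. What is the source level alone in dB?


Given values:
  L_total = 76.6 dB, L_bg = 58.3 dB
Formula: L_source = 10 * log10(10^(L_total/10) - 10^(L_bg/10))
Convert to linear:
  10^(76.6/10) = 45708818.9615
  10^(58.3/10) = 676082.9754
Difference: 45708818.9615 - 676082.9754 = 45032735.9861
L_source = 10 * log10(45032735.9861) = 76.54

76.54 dB


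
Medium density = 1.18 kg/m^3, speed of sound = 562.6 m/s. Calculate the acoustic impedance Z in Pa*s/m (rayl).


Given values:
  rho = 1.18 kg/m^3
  c = 562.6 m/s
Formula: Z = rho * c
Z = 1.18 * 562.6
Z = 663.87

663.87 rayl


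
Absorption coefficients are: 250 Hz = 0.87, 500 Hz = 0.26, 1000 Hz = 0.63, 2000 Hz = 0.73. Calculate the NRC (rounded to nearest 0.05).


Given values:
  a_250 = 0.87, a_500 = 0.26
  a_1000 = 0.63, a_2000 = 0.73
Formula: NRC = (a250 + a500 + a1000 + a2000) / 4
Sum = 0.87 + 0.26 + 0.63 + 0.73 = 2.49
NRC = 2.49 / 4 = 0.6225
Rounded to nearest 0.05: 0.6

0.6


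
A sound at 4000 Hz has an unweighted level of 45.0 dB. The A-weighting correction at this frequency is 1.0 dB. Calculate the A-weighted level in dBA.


Given values:
  SPL = 45.0 dB
  A-weighting at 4000 Hz = 1.0 dB
Formula: L_A = SPL + A_weight
L_A = 45.0 + (1.0)
L_A = 46.0

46.0 dBA


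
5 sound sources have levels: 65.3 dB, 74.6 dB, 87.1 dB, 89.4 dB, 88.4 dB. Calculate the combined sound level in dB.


Formula: L_total = 10 * log10( sum(10^(Li/10)) )
  Source 1: 10^(65.3/10) = 3388441.5614
  Source 2: 10^(74.6/10) = 28840315.0313
  Source 3: 10^(87.1/10) = 512861383.9914
  Source 4: 10^(89.4/10) = 870963589.9561
  Source 5: 10^(88.4/10) = 691830970.9189
Sum of linear values = 2107884701.4591
L_total = 10 * log10(2107884701.4591) = 93.24

93.24 dB


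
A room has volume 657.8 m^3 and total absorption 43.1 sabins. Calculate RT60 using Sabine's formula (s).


Given values:
  V = 657.8 m^3
  A = 43.1 sabins
Formula: RT60 = 0.161 * V / A
Numerator: 0.161 * 657.8 = 105.9058
RT60 = 105.9058 / 43.1 = 2.457

2.457 s


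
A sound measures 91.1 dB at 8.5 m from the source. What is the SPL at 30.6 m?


Given values:
  SPL1 = 91.1 dB, r1 = 8.5 m, r2 = 30.6 m
Formula: SPL2 = SPL1 - 20 * log10(r2 / r1)
Compute ratio: r2 / r1 = 30.6 / 8.5 = 3.6
Compute log10: log10(3.6) = 0.556303
Compute drop: 20 * 0.556303 = 11.1261
SPL2 = 91.1 - 11.1261 = 79.97

79.97 dB


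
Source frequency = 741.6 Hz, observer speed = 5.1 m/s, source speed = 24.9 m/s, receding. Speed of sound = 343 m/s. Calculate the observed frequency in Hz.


Given values:
  f_s = 741.6 Hz, v_o = 5.1 m/s, v_s = 24.9 m/s
  Direction: receding
Formula: f_o = f_s * (c - v_o) / (c + v_s)
Numerator: c - v_o = 343 - 5.1 = 337.9
Denominator: c + v_s = 343 + 24.9 = 367.9
f_o = 741.6 * 337.9 / 367.9 = 681.13

681.13 Hz


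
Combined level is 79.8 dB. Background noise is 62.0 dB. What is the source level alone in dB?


Given values:
  L_total = 79.8 dB, L_bg = 62.0 dB
Formula: L_source = 10 * log10(10^(L_total/10) - 10^(L_bg/10))
Convert to linear:
  10^(79.8/10) = 95499258.6021
  10^(62.0/10) = 1584893.1925
Difference: 95499258.6021 - 1584893.1925 = 93914365.4096
L_source = 10 * log10(93914365.4096) = 79.73

79.73 dB


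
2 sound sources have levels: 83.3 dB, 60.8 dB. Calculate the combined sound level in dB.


Formula: L_total = 10 * log10( sum(10^(Li/10)) )
  Source 1: 10^(83.3/10) = 213796208.9502
  Source 2: 10^(60.8/10) = 1202264.4346
Sum of linear values = 214998473.3848
L_total = 10 * log10(214998473.3848) = 83.32

83.32 dB


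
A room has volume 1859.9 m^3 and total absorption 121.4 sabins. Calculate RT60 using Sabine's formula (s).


Given values:
  V = 1859.9 m^3
  A = 121.4 sabins
Formula: RT60 = 0.161 * V / A
Numerator: 0.161 * 1859.9 = 299.4439
RT60 = 299.4439 / 121.4 = 2.467

2.467 s


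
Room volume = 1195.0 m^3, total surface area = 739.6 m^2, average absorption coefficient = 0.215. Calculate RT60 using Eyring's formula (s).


Given values:
  V = 1195.0 m^3, S = 739.6 m^2, alpha = 0.215
Formula: RT60 = 0.161 * V / (-S * ln(1 - alpha))
Compute ln(1 - 0.215) = ln(0.785) = -0.242072
Denominator: -739.6 * -0.242072 = 179.0365
Numerator: 0.161 * 1195.0 = 192.395
RT60 = 192.395 / 179.0365 = 1.075

1.075 s


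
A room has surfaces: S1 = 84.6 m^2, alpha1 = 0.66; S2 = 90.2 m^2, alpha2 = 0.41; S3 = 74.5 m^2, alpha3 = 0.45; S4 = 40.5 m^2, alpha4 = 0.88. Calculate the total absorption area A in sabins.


Given surfaces:
  Surface 1: 84.6 * 0.66 = 55.836
  Surface 2: 90.2 * 0.41 = 36.982
  Surface 3: 74.5 * 0.45 = 33.525
  Surface 4: 40.5 * 0.88 = 35.64
Formula: A = sum(Si * alpha_i)
A = 55.836 + 36.982 + 33.525 + 35.64
A = 161.98

161.98 sabins


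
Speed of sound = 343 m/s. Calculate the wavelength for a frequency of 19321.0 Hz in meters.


Given values:
  c = 343 m/s, f = 19321.0 Hz
Formula: lambda = c / f
lambda = 343 / 19321.0
lambda = 0.0178

0.0178 m


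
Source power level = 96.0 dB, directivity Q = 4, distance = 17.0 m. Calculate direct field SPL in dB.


Given values:
  Lw = 96.0 dB, Q = 4, r = 17.0 m
Formula: SPL = Lw + 10 * log10(Q / (4 * pi * r^2))
Compute 4 * pi * r^2 = 4 * pi * 17.0^2 = 3631.6811
Compute Q / denom = 4 / 3631.6811 = 0.00110142
Compute 10 * log10(0.00110142) = -29.5805
SPL = 96.0 + (-29.5805) = 66.42

66.42 dB


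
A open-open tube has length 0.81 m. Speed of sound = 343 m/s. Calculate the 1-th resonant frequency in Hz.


Given values:
  Tube type: open-open, L = 0.81 m, c = 343 m/s, n = 1
Formula: f_n = n * c / (2 * L)
Compute 2 * L = 2 * 0.81 = 1.62
f = 1 * 343 / 1.62
f = 211.73

211.73 Hz


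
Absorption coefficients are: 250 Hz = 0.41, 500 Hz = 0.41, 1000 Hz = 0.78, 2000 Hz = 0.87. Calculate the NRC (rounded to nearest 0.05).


Given values:
  a_250 = 0.41, a_500 = 0.41
  a_1000 = 0.78, a_2000 = 0.87
Formula: NRC = (a250 + a500 + a1000 + a2000) / 4
Sum = 0.41 + 0.41 + 0.78 + 0.87 = 2.47
NRC = 2.47 / 4 = 0.6175
Rounded to nearest 0.05: 0.6

0.6


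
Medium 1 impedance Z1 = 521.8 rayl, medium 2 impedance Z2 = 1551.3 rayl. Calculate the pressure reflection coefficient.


Given values:
  Z1 = 521.8 rayl, Z2 = 1551.3 rayl
Formula: R = (Z2 - Z1) / (Z2 + Z1)
Numerator: Z2 - Z1 = 1551.3 - 521.8 = 1029.5
Denominator: Z2 + Z1 = 1551.3 + 521.8 = 2073.1
R = 1029.5 / 2073.1 = 0.4966

0.4966


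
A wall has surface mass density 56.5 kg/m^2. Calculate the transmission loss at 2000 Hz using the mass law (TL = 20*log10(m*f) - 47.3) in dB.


Given values:
  m = 56.5 kg/m^2, f = 2000 Hz
Formula: TL = 20 * log10(m * f) - 47.3
Compute m * f = 56.5 * 2000 = 113000.0
Compute log10(113000.0) = 5.053078
Compute 20 * 5.053078 = 101.0616
TL = 101.0616 - 47.3 = 53.76

53.76 dB


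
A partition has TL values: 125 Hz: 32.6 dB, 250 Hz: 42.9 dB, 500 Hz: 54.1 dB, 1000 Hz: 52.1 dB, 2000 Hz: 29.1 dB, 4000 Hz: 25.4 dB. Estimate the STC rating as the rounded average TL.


Given TL values at each frequency:
  125 Hz: 32.6 dB
  250 Hz: 42.9 dB
  500 Hz: 54.1 dB
  1000 Hz: 52.1 dB
  2000 Hz: 29.1 dB
  4000 Hz: 25.4 dB
Formula: STC ~ round(average of TL values)
Sum = 32.6 + 42.9 + 54.1 + 52.1 + 29.1 + 25.4 = 236.2
Average = 236.2 / 6 = 39.37
Rounded: 39

39


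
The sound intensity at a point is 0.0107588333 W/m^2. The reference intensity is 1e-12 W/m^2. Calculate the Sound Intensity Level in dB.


Given values:
  I = 0.0107588333 W/m^2
  I_ref = 1e-12 W/m^2
Formula: SIL = 10 * log10(I / I_ref)
Compute ratio: I / I_ref = 10758833300
Compute log10: log10(10758833300) = 10.031765
Multiply: SIL = 10 * 10.031765 = 100.32

100.32 dB


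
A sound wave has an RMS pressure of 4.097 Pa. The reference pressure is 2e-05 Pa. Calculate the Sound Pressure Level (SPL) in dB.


Given values:
  p = 4.097 Pa
  p_ref = 2e-05 Pa
Formula: SPL = 20 * log10(p / p_ref)
Compute ratio: p / p_ref = 4.097 / 2e-05 = 204850
Compute log10: log10(204850) = 5.311436
Multiply: SPL = 20 * 5.311436 = 106.23

106.23 dB


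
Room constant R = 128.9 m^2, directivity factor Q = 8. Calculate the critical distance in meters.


Given values:
  R = 128.9 m^2, Q = 8
Formula: d_c = 0.141 * sqrt(Q * R)
Compute Q * R = 8 * 128.9 = 1031.2
Compute sqrt(1031.2) = 32.1123
d_c = 0.141 * 32.1123 = 4.528

4.528 m


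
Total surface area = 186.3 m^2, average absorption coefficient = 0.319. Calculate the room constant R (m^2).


Given values:
  S = 186.3 m^2, alpha = 0.319
Formula: R = S * alpha / (1 - alpha)
Numerator: 186.3 * 0.319 = 59.4297
Denominator: 1 - 0.319 = 0.681
R = 59.4297 / 0.681 = 87.27

87.27 m^2


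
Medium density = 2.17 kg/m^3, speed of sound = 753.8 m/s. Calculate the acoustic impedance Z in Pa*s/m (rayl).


Given values:
  rho = 2.17 kg/m^3
  c = 753.8 m/s
Formula: Z = rho * c
Z = 2.17 * 753.8
Z = 1635.75

1635.75 rayl


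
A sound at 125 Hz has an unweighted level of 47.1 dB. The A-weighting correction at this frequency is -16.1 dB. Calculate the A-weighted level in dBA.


Given values:
  SPL = 47.1 dB
  A-weighting at 125 Hz = -16.1 dB
Formula: L_A = SPL + A_weight
L_A = 47.1 + (-16.1)
L_A = 31.0

31.0 dBA


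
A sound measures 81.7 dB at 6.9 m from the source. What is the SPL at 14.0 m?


Given values:
  SPL1 = 81.7 dB, r1 = 6.9 m, r2 = 14.0 m
Formula: SPL2 = SPL1 - 20 * log10(r2 / r1)
Compute ratio: r2 / r1 = 14.0 / 6.9 = 2.029
Compute log10: log10(2.029) = 0.307282
Compute drop: 20 * 0.307282 = 6.1456
SPL2 = 81.7 - 6.1456 = 75.55

75.55 dB


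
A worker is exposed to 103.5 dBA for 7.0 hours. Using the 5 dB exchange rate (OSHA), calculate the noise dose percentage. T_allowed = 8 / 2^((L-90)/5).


Given values:
  L = 103.5 dBA, T = 7.0 hours
Formula: T_allowed = 8 / 2^((L - 90) / 5)
Compute exponent: (103.5 - 90) / 5 = 2.7
Compute 2^(2.7) = 6.498019
T_allowed = 8 / 6.498019 = 1.231144 hours
Dose = (T / T_allowed) * 100
Dose = (7.0 / 1.231144) * 100 = 568.58

568.58 %


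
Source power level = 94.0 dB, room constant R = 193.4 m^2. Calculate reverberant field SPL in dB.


Given values:
  Lw = 94.0 dB, R = 193.4 m^2
Formula: SPL = Lw + 10 * log10(4 / R)
Compute 4 / R = 4 / 193.4 = 0.020683
Compute 10 * log10(0.020683) = -16.8439
SPL = 94.0 + (-16.8439) = 77.16

77.16 dB


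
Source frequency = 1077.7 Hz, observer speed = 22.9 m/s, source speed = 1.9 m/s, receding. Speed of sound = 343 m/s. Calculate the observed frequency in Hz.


Given values:
  f_s = 1077.7 Hz, v_o = 22.9 m/s, v_s = 1.9 m/s
  Direction: receding
Formula: f_o = f_s * (c - v_o) / (c + v_s)
Numerator: c - v_o = 343 - 22.9 = 320.1
Denominator: c + v_s = 343 + 1.9 = 344.9
f_o = 1077.7 * 320.1 / 344.9 = 1000.21

1000.21 Hz


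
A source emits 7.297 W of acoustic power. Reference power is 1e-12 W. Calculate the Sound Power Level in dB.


Given values:
  W = 7.297 W
  W_ref = 1e-12 W
Formula: SWL = 10 * log10(W / W_ref)
Compute ratio: W / W_ref = 7297000000000
Compute log10: log10(7297000000000) = 12.863144
Multiply: SWL = 10 * 12.863144 = 128.63

128.63 dB


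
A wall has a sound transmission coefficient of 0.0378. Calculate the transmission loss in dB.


Given values:
  tau = 0.0378
Formula: TL = 10 * log10(1 / tau)
Compute 1 / tau = 1 / 0.0378 = 26.455
Compute log10(26.455) = 1.422508
TL = 10 * 1.422508 = 14.23

14.23 dB


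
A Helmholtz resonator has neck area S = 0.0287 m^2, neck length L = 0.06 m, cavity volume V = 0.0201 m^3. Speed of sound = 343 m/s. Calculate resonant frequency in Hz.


Given values:
  S = 0.0287 m^2, L = 0.06 m, V = 0.0201 m^3, c = 343 m/s
Formula: f = (c / (2*pi)) * sqrt(S / (V * L))
Compute V * L = 0.0201 * 0.06 = 0.001206
Compute S / (V * L) = 0.0287 / 0.001206 = 23.7977
Compute sqrt(23.7977) = 4.878289
Compute c / (2*pi) = 343 / 6.283185 = 54.590148
f = 54.590148 * 4.878289 = 266.31

266.31 Hz


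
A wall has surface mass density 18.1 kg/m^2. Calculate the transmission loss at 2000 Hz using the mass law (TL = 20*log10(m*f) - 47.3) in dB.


Given values:
  m = 18.1 kg/m^2, f = 2000 Hz
Formula: TL = 20 * log10(m * f) - 47.3
Compute m * f = 18.1 * 2000 = 36200.0
Compute log10(36200.0) = 4.558709
Compute 20 * 4.558709 = 91.1742
TL = 91.1742 - 47.3 = 43.87

43.87 dB


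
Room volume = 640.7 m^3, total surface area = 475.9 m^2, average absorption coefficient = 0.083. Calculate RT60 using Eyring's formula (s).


Given values:
  V = 640.7 m^3, S = 475.9 m^2, alpha = 0.083
Formula: RT60 = 0.161 * V / (-S * ln(1 - alpha))
Compute ln(1 - 0.083) = ln(0.917) = -0.086648
Denominator: -475.9 * -0.086648 = 41.2358
Numerator: 0.161 * 640.7 = 103.1527
RT60 = 103.1527 / 41.2358 = 2.502

2.502 s


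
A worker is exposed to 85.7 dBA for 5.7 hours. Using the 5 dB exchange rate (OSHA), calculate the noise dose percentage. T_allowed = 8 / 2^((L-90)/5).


Given values:
  L = 85.7 dBA, T = 5.7 hours
Formula: T_allowed = 8 / 2^((L - 90) / 5)
Compute exponent: (85.7 - 90) / 5 = -0.86
Compute 2^(-0.86) = 0.550953
T_allowed = 8 / 0.550953 = 14.520295 hours
Dose = (T / T_allowed) * 100
Dose = (5.7 / 14.520295) * 100 = 39.26

39.26 %


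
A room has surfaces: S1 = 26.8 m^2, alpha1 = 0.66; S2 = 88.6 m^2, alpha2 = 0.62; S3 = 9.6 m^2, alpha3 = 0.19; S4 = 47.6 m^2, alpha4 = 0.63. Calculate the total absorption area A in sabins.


Given surfaces:
  Surface 1: 26.8 * 0.66 = 17.688
  Surface 2: 88.6 * 0.62 = 54.932
  Surface 3: 9.6 * 0.19 = 1.824
  Surface 4: 47.6 * 0.63 = 29.988
Formula: A = sum(Si * alpha_i)
A = 17.688 + 54.932 + 1.824 + 29.988
A = 104.43

104.43 sabins


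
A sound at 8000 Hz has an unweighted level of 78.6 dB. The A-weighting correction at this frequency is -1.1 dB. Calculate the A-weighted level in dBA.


Given values:
  SPL = 78.6 dB
  A-weighting at 8000 Hz = -1.1 dB
Formula: L_A = SPL + A_weight
L_A = 78.6 + (-1.1)
L_A = 77.5

77.5 dBA


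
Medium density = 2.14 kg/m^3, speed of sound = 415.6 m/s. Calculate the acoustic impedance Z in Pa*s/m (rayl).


Given values:
  rho = 2.14 kg/m^3
  c = 415.6 m/s
Formula: Z = rho * c
Z = 2.14 * 415.6
Z = 889.38

889.38 rayl


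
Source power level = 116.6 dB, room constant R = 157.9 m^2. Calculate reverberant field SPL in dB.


Given values:
  Lw = 116.6 dB, R = 157.9 m^2
Formula: SPL = Lw + 10 * log10(4 / R)
Compute 4 / R = 4 / 157.9 = 0.025332
Compute 10 * log10(0.025332) = -15.9633
SPL = 116.6 + (-15.9633) = 100.64

100.64 dB


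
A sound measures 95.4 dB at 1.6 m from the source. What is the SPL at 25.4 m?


Given values:
  SPL1 = 95.4 dB, r1 = 1.6 m, r2 = 25.4 m
Formula: SPL2 = SPL1 - 20 * log10(r2 / r1)
Compute ratio: r2 / r1 = 25.4 / 1.6 = 15.875
Compute log10: log10(15.875) = 1.200714
Compute drop: 20 * 1.200714 = 24.0143
SPL2 = 95.4 - 24.0143 = 71.39

71.39 dB


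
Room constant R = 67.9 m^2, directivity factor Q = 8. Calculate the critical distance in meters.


Given values:
  R = 67.9 m^2, Q = 8
Formula: d_c = 0.141 * sqrt(Q * R)
Compute Q * R = 8 * 67.9 = 543.2
Compute sqrt(543.2) = 23.3067
d_c = 0.141 * 23.3067 = 3.286

3.286 m


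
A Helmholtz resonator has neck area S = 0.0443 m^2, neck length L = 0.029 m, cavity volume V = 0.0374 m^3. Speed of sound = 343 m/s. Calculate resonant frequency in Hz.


Given values:
  S = 0.0443 m^2, L = 0.029 m, V = 0.0374 m^3, c = 343 m/s
Formula: f = (c / (2*pi)) * sqrt(S / (V * L))
Compute V * L = 0.0374 * 0.029 = 0.0010846
Compute S / (V * L) = 0.0443 / 0.0010846 = 40.8446
Compute sqrt(40.8446) = 6.390978
Compute c / (2*pi) = 343 / 6.283185 = 54.590148
f = 54.590148 * 6.390978 = 348.88

348.88 Hz


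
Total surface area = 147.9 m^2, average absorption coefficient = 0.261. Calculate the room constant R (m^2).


Given values:
  S = 147.9 m^2, alpha = 0.261
Formula: R = S * alpha / (1 - alpha)
Numerator: 147.9 * 0.261 = 38.6019
Denominator: 1 - 0.261 = 0.739
R = 38.6019 / 0.739 = 52.24

52.24 m^2


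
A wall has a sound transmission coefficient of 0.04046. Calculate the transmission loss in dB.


Given values:
  tau = 0.04046
Formula: TL = 10 * log10(1 / tau)
Compute 1 / tau = 1 / 0.04046 = 24.7158
Compute log10(24.7158) = 1.392975
TL = 10 * 1.392975 = 13.93

13.93 dB


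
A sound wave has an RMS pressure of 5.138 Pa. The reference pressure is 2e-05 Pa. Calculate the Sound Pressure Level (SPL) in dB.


Given values:
  p = 5.138 Pa
  p_ref = 2e-05 Pa
Formula: SPL = 20 * log10(p / p_ref)
Compute ratio: p / p_ref = 5.138 / 2e-05 = 256900
Compute log10: log10(256900) = 5.409764
Multiply: SPL = 20 * 5.409764 = 108.2

108.2 dB


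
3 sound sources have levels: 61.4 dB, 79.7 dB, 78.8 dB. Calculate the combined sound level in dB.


Formula: L_total = 10 * log10( sum(10^(Li/10)) )
  Source 1: 10^(61.4/10) = 1380384.2646
  Source 2: 10^(79.7/10) = 93325430.0797
  Source 3: 10^(78.8/10) = 75857757.5029
Sum of linear values = 170563571.8472
L_total = 10 * log10(170563571.8472) = 82.32

82.32 dB


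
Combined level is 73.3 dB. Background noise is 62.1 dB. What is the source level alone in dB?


Given values:
  L_total = 73.3 dB, L_bg = 62.1 dB
Formula: L_source = 10 * log10(10^(L_total/10) - 10^(L_bg/10))
Convert to linear:
  10^(73.3/10) = 21379620.895
  10^(62.1/10) = 1621810.0974
Difference: 21379620.895 - 1621810.0974 = 19757810.7976
L_source = 10 * log10(19757810.7976) = 72.96

72.96 dB


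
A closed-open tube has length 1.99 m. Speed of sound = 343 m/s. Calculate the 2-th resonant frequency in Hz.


Given values:
  Tube type: closed-open, L = 1.99 m, c = 343 m/s, n = 2
Formula: f_n = (2n - 1) * c / (4 * L)
Compute 2n - 1 = 2*2 - 1 = 3
Compute 4 * L = 4 * 1.99 = 7.96
f = 3 * 343 / 7.96
f = 129.27

129.27 Hz


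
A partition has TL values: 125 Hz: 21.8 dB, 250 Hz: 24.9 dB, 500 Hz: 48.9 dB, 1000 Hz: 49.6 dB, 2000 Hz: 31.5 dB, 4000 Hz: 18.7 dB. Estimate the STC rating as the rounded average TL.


Given TL values at each frequency:
  125 Hz: 21.8 dB
  250 Hz: 24.9 dB
  500 Hz: 48.9 dB
  1000 Hz: 49.6 dB
  2000 Hz: 31.5 dB
  4000 Hz: 18.7 dB
Formula: STC ~ round(average of TL values)
Sum = 21.8 + 24.9 + 48.9 + 49.6 + 31.5 + 18.7 = 195.4
Average = 195.4 / 6 = 32.57
Rounded: 33

33


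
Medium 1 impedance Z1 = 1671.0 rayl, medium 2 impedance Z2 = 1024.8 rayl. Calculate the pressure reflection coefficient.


Given values:
  Z1 = 1671.0 rayl, Z2 = 1024.8 rayl
Formula: R = (Z2 - Z1) / (Z2 + Z1)
Numerator: Z2 - Z1 = 1024.8 - 1671.0 = -646.2
Denominator: Z2 + Z1 = 1024.8 + 1671.0 = 2695.8
R = -646.2 / 2695.8 = -0.2397

-0.2397


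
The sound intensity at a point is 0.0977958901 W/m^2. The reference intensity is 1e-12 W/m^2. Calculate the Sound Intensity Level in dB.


Given values:
  I = 0.0977958901 W/m^2
  I_ref = 1e-12 W/m^2
Formula: SIL = 10 * log10(I / I_ref)
Compute ratio: I / I_ref = 97795890100
Compute log10: log10(97795890100) = 10.990321
Multiply: SIL = 10 * 10.990321 = 109.9

109.9 dB


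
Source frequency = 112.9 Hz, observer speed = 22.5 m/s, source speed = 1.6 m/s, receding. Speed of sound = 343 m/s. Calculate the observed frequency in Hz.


Given values:
  f_s = 112.9 Hz, v_o = 22.5 m/s, v_s = 1.6 m/s
  Direction: receding
Formula: f_o = f_s * (c - v_o) / (c + v_s)
Numerator: c - v_o = 343 - 22.5 = 320.5
Denominator: c + v_s = 343 + 1.6 = 344.6
f_o = 112.9 * 320.5 / 344.6 = 105.0

105.0 Hz


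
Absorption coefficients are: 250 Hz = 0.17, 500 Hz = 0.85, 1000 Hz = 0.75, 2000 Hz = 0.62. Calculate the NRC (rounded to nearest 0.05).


Given values:
  a_250 = 0.17, a_500 = 0.85
  a_1000 = 0.75, a_2000 = 0.62
Formula: NRC = (a250 + a500 + a1000 + a2000) / 4
Sum = 0.17 + 0.85 + 0.75 + 0.62 = 2.39
NRC = 2.39 / 4 = 0.5975
Rounded to nearest 0.05: 0.6

0.6


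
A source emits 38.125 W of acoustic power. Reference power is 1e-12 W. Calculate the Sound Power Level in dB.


Given values:
  W = 38.125 W
  W_ref = 1e-12 W
Formula: SWL = 10 * log10(W / W_ref)
Compute ratio: W / W_ref = 38125000000000
Compute log10: log10(38125000000000) = 13.58121
Multiply: SWL = 10 * 13.58121 = 135.81

135.81 dB


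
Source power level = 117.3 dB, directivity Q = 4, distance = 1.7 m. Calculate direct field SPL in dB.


Given values:
  Lw = 117.3 dB, Q = 4, r = 1.7 m
Formula: SPL = Lw + 10 * log10(Q / (4 * pi * r^2))
Compute 4 * pi * r^2 = 4 * pi * 1.7^2 = 36.3168
Compute Q / denom = 4 / 36.3168 = 0.11014186
Compute 10 * log10(0.11014186) = -9.5805
SPL = 117.3 + (-9.5805) = 107.72

107.72 dB


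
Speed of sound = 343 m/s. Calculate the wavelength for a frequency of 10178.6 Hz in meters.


Given values:
  c = 343 m/s, f = 10178.6 Hz
Formula: lambda = c / f
lambda = 343 / 10178.6
lambda = 0.0337

0.0337 m


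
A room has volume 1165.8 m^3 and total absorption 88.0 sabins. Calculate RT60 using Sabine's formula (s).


Given values:
  V = 1165.8 m^3
  A = 88.0 sabins
Formula: RT60 = 0.161 * V / A
Numerator: 0.161 * 1165.8 = 187.6938
RT60 = 187.6938 / 88.0 = 2.133

2.133 s


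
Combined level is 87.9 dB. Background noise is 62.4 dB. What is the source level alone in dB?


Given values:
  L_total = 87.9 dB, L_bg = 62.4 dB
Formula: L_source = 10 * log10(10^(L_total/10) - 10^(L_bg/10))
Convert to linear:
  10^(87.9/10) = 616595001.8615
  10^(62.4/10) = 1737800.8287
Difference: 616595001.8615 - 1737800.8287 = 614857201.0328
L_source = 10 * log10(614857201.0328) = 87.89

87.89 dB


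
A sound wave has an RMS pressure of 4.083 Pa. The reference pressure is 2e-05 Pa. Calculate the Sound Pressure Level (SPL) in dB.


Given values:
  p = 4.083 Pa
  p_ref = 2e-05 Pa
Formula: SPL = 20 * log10(p / p_ref)
Compute ratio: p / p_ref = 4.083 / 2e-05 = 204150
Compute log10: log10(204150) = 5.309949
Multiply: SPL = 20 * 5.309949 = 106.2

106.2 dB


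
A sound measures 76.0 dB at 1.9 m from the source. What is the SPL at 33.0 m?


Given values:
  SPL1 = 76.0 dB, r1 = 1.9 m, r2 = 33.0 m
Formula: SPL2 = SPL1 - 20 * log10(r2 / r1)
Compute ratio: r2 / r1 = 33.0 / 1.9 = 17.3684
Compute log10: log10(17.3684) = 1.23976
Compute drop: 20 * 1.23976 = 24.7952
SPL2 = 76.0 - 24.7952 = 51.2

51.2 dB


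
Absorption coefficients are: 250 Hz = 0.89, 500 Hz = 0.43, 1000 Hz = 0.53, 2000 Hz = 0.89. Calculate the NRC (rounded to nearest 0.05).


Given values:
  a_250 = 0.89, a_500 = 0.43
  a_1000 = 0.53, a_2000 = 0.89
Formula: NRC = (a250 + a500 + a1000 + a2000) / 4
Sum = 0.89 + 0.43 + 0.53 + 0.89 = 2.74
NRC = 2.74 / 4 = 0.685
Rounded to nearest 0.05: 0.7

0.7


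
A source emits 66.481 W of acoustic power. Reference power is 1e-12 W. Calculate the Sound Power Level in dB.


Given values:
  W = 66.481 W
  W_ref = 1e-12 W
Formula: SWL = 10 * log10(W / W_ref)
Compute ratio: W / W_ref = 66481000000000
Compute log10: log10(66481000000000) = 13.822698
Multiply: SWL = 10 * 13.822698 = 138.23

138.23 dB


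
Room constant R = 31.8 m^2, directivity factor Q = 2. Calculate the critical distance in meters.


Given values:
  R = 31.8 m^2, Q = 2
Formula: d_c = 0.141 * sqrt(Q * R)
Compute Q * R = 2 * 31.8 = 63.6
Compute sqrt(63.6) = 7.975
d_c = 0.141 * 7.975 = 1.124

1.124 m


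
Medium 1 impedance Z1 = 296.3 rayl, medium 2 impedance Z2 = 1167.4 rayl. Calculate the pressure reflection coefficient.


Given values:
  Z1 = 296.3 rayl, Z2 = 1167.4 rayl
Formula: R = (Z2 - Z1) / (Z2 + Z1)
Numerator: Z2 - Z1 = 1167.4 - 296.3 = 871.1
Denominator: Z2 + Z1 = 1167.4 + 296.3 = 1463.7
R = 871.1 / 1463.7 = 0.5951

0.5951


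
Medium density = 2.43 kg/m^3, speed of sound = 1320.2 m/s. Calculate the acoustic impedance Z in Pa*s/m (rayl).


Given values:
  rho = 2.43 kg/m^3
  c = 1320.2 m/s
Formula: Z = rho * c
Z = 2.43 * 1320.2
Z = 3208.09

3208.09 rayl


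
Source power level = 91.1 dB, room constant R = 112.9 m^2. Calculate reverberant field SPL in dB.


Given values:
  Lw = 91.1 dB, R = 112.9 m^2
Formula: SPL = Lw + 10 * log10(4 / R)
Compute 4 / R = 4 / 112.9 = 0.03543
Compute 10 * log10(0.03543) = -14.5063
SPL = 91.1 + (-14.5063) = 76.59

76.59 dB


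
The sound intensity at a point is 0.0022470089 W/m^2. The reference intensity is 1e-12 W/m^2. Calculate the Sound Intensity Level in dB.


Given values:
  I = 0.0022470089 W/m^2
  I_ref = 1e-12 W/m^2
Formula: SIL = 10 * log10(I / I_ref)
Compute ratio: I / I_ref = 2247008900
Compute log10: log10(2247008900) = 9.351605
Multiply: SIL = 10 * 9.351605 = 93.52

93.52 dB


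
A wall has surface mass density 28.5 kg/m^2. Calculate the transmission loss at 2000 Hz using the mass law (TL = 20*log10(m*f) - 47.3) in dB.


Given values:
  m = 28.5 kg/m^2, f = 2000 Hz
Formula: TL = 20 * log10(m * f) - 47.3
Compute m * f = 28.5 * 2000 = 57000.0
Compute log10(57000.0) = 4.755875
Compute 20 * 4.755875 = 95.1175
TL = 95.1175 - 47.3 = 47.82

47.82 dB


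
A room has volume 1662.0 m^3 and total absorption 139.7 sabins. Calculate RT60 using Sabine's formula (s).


Given values:
  V = 1662.0 m^3
  A = 139.7 sabins
Formula: RT60 = 0.161 * V / A
Numerator: 0.161 * 1662.0 = 267.582
RT60 = 267.582 / 139.7 = 1.915

1.915 s


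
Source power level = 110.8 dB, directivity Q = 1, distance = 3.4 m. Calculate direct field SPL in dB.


Given values:
  Lw = 110.8 dB, Q = 1, r = 3.4 m
Formula: SPL = Lw + 10 * log10(Q / (4 * pi * r^2))
Compute 4 * pi * r^2 = 4 * pi * 3.4^2 = 145.2672
Compute Q / denom = 1 / 145.2672 = 0.00688387
Compute 10 * log10(0.00688387) = -21.6217
SPL = 110.8 + (-21.6217) = 89.18

89.18 dB


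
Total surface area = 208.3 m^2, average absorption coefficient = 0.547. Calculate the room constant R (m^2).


Given values:
  S = 208.3 m^2, alpha = 0.547
Formula: R = S * alpha / (1 - alpha)
Numerator: 208.3 * 0.547 = 113.9401
Denominator: 1 - 0.547 = 0.453
R = 113.9401 / 0.453 = 251.52

251.52 m^2


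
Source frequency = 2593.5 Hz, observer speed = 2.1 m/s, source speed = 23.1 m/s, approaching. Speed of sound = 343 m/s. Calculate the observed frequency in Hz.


Given values:
  f_s = 2593.5 Hz, v_o = 2.1 m/s, v_s = 23.1 m/s
  Direction: approaching
Formula: f_o = f_s * (c + v_o) / (c - v_s)
Numerator: c + v_o = 343 + 2.1 = 345.1
Denominator: c - v_s = 343 - 23.1 = 319.9
f_o = 2593.5 * 345.1 / 319.9 = 2797.8

2797.8 Hz


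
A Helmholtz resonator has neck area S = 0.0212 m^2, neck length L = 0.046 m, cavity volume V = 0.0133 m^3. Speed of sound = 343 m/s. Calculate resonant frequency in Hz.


Given values:
  S = 0.0212 m^2, L = 0.046 m, V = 0.0133 m^3, c = 343 m/s
Formula: f = (c / (2*pi)) * sqrt(S / (V * L))
Compute V * L = 0.0133 * 0.046 = 0.0006118
Compute S / (V * L) = 0.0212 / 0.0006118 = 34.6518
Compute sqrt(34.6518) = 5.886578
Compute c / (2*pi) = 343 / 6.283185 = 54.590148
f = 54.590148 * 5.886578 = 321.35

321.35 Hz


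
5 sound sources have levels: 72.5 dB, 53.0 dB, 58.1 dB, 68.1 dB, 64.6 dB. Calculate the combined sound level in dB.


Formula: L_total = 10 * log10( sum(10^(Li/10)) )
  Source 1: 10^(72.5/10) = 17782794.1004
  Source 2: 10^(53.0/10) = 199526.2315
  Source 3: 10^(58.1/10) = 645654.229
  Source 4: 10^(68.1/10) = 6456542.2903
  Source 5: 10^(64.6/10) = 2884031.5031
Sum of linear values = 27968548.3543
L_total = 10 * log10(27968548.3543) = 74.47

74.47 dB


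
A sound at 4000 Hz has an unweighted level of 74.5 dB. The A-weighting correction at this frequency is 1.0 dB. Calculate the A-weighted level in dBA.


Given values:
  SPL = 74.5 dB
  A-weighting at 4000 Hz = 1.0 dB
Formula: L_A = SPL + A_weight
L_A = 74.5 + (1.0)
L_A = 75.5

75.5 dBA


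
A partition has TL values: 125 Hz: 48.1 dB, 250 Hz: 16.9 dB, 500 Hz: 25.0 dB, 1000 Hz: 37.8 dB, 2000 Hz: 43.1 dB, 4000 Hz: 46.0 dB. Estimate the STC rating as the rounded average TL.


Given TL values at each frequency:
  125 Hz: 48.1 dB
  250 Hz: 16.9 dB
  500 Hz: 25.0 dB
  1000 Hz: 37.8 dB
  2000 Hz: 43.1 dB
  4000 Hz: 46.0 dB
Formula: STC ~ round(average of TL values)
Sum = 48.1 + 16.9 + 25.0 + 37.8 + 43.1 + 46.0 = 216.9
Average = 216.9 / 6 = 36.15
Rounded: 36

36


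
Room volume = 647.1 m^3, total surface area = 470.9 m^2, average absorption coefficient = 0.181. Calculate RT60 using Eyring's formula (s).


Given values:
  V = 647.1 m^3, S = 470.9 m^2, alpha = 0.181
Formula: RT60 = 0.161 * V / (-S * ln(1 - alpha))
Compute ln(1 - 0.181) = ln(0.819) = -0.199671
Denominator: -470.9 * -0.199671 = 94.0251
Numerator: 0.161 * 647.1 = 104.1831
RT60 = 104.1831 / 94.0251 = 1.108

1.108 s


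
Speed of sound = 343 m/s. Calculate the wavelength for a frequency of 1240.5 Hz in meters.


Given values:
  c = 343 m/s, f = 1240.5 Hz
Formula: lambda = c / f
lambda = 343 / 1240.5
lambda = 0.2765

0.2765 m


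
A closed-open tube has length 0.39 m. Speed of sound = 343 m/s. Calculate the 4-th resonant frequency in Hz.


Given values:
  Tube type: closed-open, L = 0.39 m, c = 343 m/s, n = 4
Formula: f_n = (2n - 1) * c / (4 * L)
Compute 2n - 1 = 2*4 - 1 = 7
Compute 4 * L = 4 * 0.39 = 1.56
f = 7 * 343 / 1.56
f = 1539.1

1539.1 Hz


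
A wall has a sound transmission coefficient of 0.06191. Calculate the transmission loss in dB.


Given values:
  tau = 0.06191
Formula: TL = 10 * log10(1 / tau)
Compute 1 / tau = 1 / 0.06191 = 16.1525
Compute log10(16.1525) = 1.20824
TL = 10 * 1.20824 = 12.08

12.08 dB


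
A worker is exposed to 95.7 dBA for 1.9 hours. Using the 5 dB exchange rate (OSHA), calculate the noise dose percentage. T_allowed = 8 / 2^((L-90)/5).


Given values:
  L = 95.7 dBA, T = 1.9 hours
Formula: T_allowed = 8 / 2^((L - 90) / 5)
Compute exponent: (95.7 - 90) / 5 = 1.14
Compute 2^(1.14) = 2.20381
T_allowed = 8 / 2.20381 = 3.630077 hours
Dose = (T / T_allowed) * 100
Dose = (1.9 / 3.630077) * 100 = 52.34

52.34 %


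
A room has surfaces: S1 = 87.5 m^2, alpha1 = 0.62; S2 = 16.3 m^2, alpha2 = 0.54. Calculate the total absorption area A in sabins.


Given surfaces:
  Surface 1: 87.5 * 0.62 = 54.25
  Surface 2: 16.3 * 0.54 = 8.802
Formula: A = sum(Si * alpha_i)
A = 54.25 + 8.802
A = 63.05

63.05 sabins


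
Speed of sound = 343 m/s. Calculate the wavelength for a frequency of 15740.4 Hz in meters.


Given values:
  c = 343 m/s, f = 15740.4 Hz
Formula: lambda = c / f
lambda = 343 / 15740.4
lambda = 0.0218

0.0218 m


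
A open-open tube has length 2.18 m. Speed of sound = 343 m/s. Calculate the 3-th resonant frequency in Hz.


Given values:
  Tube type: open-open, L = 2.18 m, c = 343 m/s, n = 3
Formula: f_n = n * c / (2 * L)
Compute 2 * L = 2 * 2.18 = 4.36
f = 3 * 343 / 4.36
f = 236.01

236.01 Hz


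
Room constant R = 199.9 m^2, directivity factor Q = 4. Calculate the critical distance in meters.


Given values:
  R = 199.9 m^2, Q = 4
Formula: d_c = 0.141 * sqrt(Q * R)
Compute Q * R = 4 * 199.9 = 799.6
Compute sqrt(799.6) = 28.2772
d_c = 0.141 * 28.2772 = 3.987

3.987 m


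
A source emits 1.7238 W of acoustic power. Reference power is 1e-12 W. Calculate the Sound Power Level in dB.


Given values:
  W = 1.7238 W
  W_ref = 1e-12 W
Formula: SWL = 10 * log10(W / W_ref)
Compute ratio: W / W_ref = 1723800000000
Compute log10: log10(1723800000000) = 12.236487
Multiply: SWL = 10 * 12.236487 = 122.36

122.36 dB


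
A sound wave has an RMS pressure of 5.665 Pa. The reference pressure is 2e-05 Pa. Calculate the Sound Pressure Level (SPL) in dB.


Given values:
  p = 5.665 Pa
  p_ref = 2e-05 Pa
Formula: SPL = 20 * log10(p / p_ref)
Compute ratio: p / p_ref = 5.665 / 2e-05 = 283250
Compute log10: log10(283250) = 5.45217
Multiply: SPL = 20 * 5.45217 = 109.04

109.04 dB


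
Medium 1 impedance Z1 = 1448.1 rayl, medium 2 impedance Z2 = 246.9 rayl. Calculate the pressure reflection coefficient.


Given values:
  Z1 = 1448.1 rayl, Z2 = 246.9 rayl
Formula: R = (Z2 - Z1) / (Z2 + Z1)
Numerator: Z2 - Z1 = 246.9 - 1448.1 = -1201.2
Denominator: Z2 + Z1 = 246.9 + 1448.1 = 1695.0
R = -1201.2 / 1695.0 = -0.7087

-0.7087


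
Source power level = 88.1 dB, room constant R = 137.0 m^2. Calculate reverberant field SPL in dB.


Given values:
  Lw = 88.1 dB, R = 137.0 m^2
Formula: SPL = Lw + 10 * log10(4 / R)
Compute 4 / R = 4 / 137.0 = 0.029197
Compute 10 * log10(0.029197) = -15.3466
SPL = 88.1 + (-15.3466) = 72.75

72.75 dB


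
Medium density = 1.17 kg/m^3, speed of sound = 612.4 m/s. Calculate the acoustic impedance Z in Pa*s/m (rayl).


Given values:
  rho = 1.17 kg/m^3
  c = 612.4 m/s
Formula: Z = rho * c
Z = 1.17 * 612.4
Z = 716.51

716.51 rayl


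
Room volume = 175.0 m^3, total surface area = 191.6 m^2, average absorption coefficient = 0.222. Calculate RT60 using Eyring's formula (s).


Given values:
  V = 175.0 m^3, S = 191.6 m^2, alpha = 0.222
Formula: RT60 = 0.161 * V / (-S * ln(1 - alpha))
Compute ln(1 - 0.222) = ln(0.778) = -0.251029
Denominator: -191.6 * -0.251029 = 48.0972
Numerator: 0.161 * 175.0 = 28.175
RT60 = 28.175 / 48.0972 = 0.586

0.586 s


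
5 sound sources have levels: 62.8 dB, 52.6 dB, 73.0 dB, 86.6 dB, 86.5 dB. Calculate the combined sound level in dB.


Formula: L_total = 10 * log10( sum(10^(Li/10)) )
  Source 1: 10^(62.8/10) = 1905460.718
  Source 2: 10^(52.6/10) = 181970.0859
  Source 3: 10^(73.0/10) = 19952623.1497
  Source 4: 10^(86.6/10) = 457088189.6149
  Source 5: 10^(86.5/10) = 446683592.151
Sum of linear values = 925811835.7195
L_total = 10 * log10(925811835.7195) = 89.67

89.67 dB


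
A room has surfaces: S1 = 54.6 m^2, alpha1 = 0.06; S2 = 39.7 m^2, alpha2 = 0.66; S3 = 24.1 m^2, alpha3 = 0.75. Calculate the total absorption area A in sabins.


Given surfaces:
  Surface 1: 54.6 * 0.06 = 3.276
  Surface 2: 39.7 * 0.66 = 26.202
  Surface 3: 24.1 * 0.75 = 18.075
Formula: A = sum(Si * alpha_i)
A = 3.276 + 26.202 + 18.075
A = 47.55

47.55 sabins


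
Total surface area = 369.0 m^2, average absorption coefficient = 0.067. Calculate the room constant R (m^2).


Given values:
  S = 369.0 m^2, alpha = 0.067
Formula: R = S * alpha / (1 - alpha)
Numerator: 369.0 * 0.067 = 24.723
Denominator: 1 - 0.067 = 0.933
R = 24.723 / 0.933 = 26.5

26.5 m^2


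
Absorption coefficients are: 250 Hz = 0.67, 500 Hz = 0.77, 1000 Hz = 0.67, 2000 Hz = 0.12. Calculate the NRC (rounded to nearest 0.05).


Given values:
  a_250 = 0.67, a_500 = 0.77
  a_1000 = 0.67, a_2000 = 0.12
Formula: NRC = (a250 + a500 + a1000 + a2000) / 4
Sum = 0.67 + 0.77 + 0.67 + 0.12 = 2.23
NRC = 2.23 / 4 = 0.5575
Rounded to nearest 0.05: 0.55

0.55


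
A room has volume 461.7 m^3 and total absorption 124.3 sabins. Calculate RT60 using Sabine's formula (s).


Given values:
  V = 461.7 m^3
  A = 124.3 sabins
Formula: RT60 = 0.161 * V / A
Numerator: 0.161 * 461.7 = 74.3337
RT60 = 74.3337 / 124.3 = 0.598

0.598 s


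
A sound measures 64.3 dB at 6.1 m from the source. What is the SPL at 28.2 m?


Given values:
  SPL1 = 64.3 dB, r1 = 6.1 m, r2 = 28.2 m
Formula: SPL2 = SPL1 - 20 * log10(r2 / r1)
Compute ratio: r2 / r1 = 28.2 / 6.1 = 4.623
Compute log10: log10(4.623) = 0.664924
Compute drop: 20 * 0.664924 = 13.2985
SPL2 = 64.3 - 13.2985 = 51.0

51.0 dB


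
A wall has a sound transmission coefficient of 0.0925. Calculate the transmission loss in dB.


Given values:
  tau = 0.0925
Formula: TL = 10 * log10(1 / tau)
Compute 1 / tau = 1 / 0.0925 = 10.8108
Compute log10(10.8108) = 1.033858
TL = 10 * 1.033858 = 10.34

10.34 dB


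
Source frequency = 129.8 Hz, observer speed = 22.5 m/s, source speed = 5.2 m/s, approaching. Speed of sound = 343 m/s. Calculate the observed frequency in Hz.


Given values:
  f_s = 129.8 Hz, v_o = 22.5 m/s, v_s = 5.2 m/s
  Direction: approaching
Formula: f_o = f_s * (c + v_o) / (c - v_s)
Numerator: c + v_o = 343 + 22.5 = 365.5
Denominator: c - v_s = 343 - 5.2 = 337.8
f_o = 129.8 * 365.5 / 337.8 = 140.44

140.44 Hz


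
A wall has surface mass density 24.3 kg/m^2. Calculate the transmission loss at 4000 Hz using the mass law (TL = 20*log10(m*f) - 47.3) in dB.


Given values:
  m = 24.3 kg/m^2, f = 4000 Hz
Formula: TL = 20 * log10(m * f) - 47.3
Compute m * f = 24.3 * 4000 = 97200.0
Compute log10(97200.0) = 4.987666
Compute 20 * 4.987666 = 99.7533
TL = 99.7533 - 47.3 = 52.45

52.45 dB


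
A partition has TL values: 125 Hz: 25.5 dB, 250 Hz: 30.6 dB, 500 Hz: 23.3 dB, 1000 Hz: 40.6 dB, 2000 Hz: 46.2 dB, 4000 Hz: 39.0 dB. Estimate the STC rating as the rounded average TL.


Given TL values at each frequency:
  125 Hz: 25.5 dB
  250 Hz: 30.6 dB
  500 Hz: 23.3 dB
  1000 Hz: 40.6 dB
  2000 Hz: 46.2 dB
  4000 Hz: 39.0 dB
Formula: STC ~ round(average of TL values)
Sum = 25.5 + 30.6 + 23.3 + 40.6 + 46.2 + 39.0 = 205.2
Average = 205.2 / 6 = 34.2
Rounded: 34

34


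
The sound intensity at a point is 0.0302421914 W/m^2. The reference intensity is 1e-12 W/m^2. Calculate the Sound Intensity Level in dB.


Given values:
  I = 0.0302421914 W/m^2
  I_ref = 1e-12 W/m^2
Formula: SIL = 10 * log10(I / I_ref)
Compute ratio: I / I_ref = 30242191400
Compute log10: log10(30242191400) = 10.480613
Multiply: SIL = 10 * 10.480613 = 104.81

104.81 dB


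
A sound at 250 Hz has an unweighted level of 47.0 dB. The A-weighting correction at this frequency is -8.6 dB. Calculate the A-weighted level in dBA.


Given values:
  SPL = 47.0 dB
  A-weighting at 250 Hz = -8.6 dB
Formula: L_A = SPL + A_weight
L_A = 47.0 + (-8.6)
L_A = 38.4

38.4 dBA


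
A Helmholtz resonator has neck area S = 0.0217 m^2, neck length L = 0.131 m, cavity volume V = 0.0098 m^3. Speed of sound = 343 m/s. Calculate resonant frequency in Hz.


Given values:
  S = 0.0217 m^2, L = 0.131 m, V = 0.0098 m^3, c = 343 m/s
Formula: f = (c / (2*pi)) * sqrt(S / (V * L))
Compute V * L = 0.0098 * 0.131 = 0.0012838
Compute S / (V * L) = 0.0217 / 0.0012838 = 16.9029
Compute sqrt(16.9029) = 4.111314
Compute c / (2*pi) = 343 / 6.283185 = 54.590148
f = 54.590148 * 4.111314 = 224.44

224.44 Hz


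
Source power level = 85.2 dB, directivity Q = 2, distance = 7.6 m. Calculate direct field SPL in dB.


Given values:
  Lw = 85.2 dB, Q = 2, r = 7.6 m
Formula: SPL = Lw + 10 * log10(Q / (4 * pi * r^2))
Compute 4 * pi * r^2 = 4 * pi * 7.6^2 = 725.8336
Compute Q / denom = 2 / 725.8336 = 0.00275545
Compute 10 * log10(0.00275545) = -25.5981
SPL = 85.2 + (-25.5981) = 59.6

59.6 dB


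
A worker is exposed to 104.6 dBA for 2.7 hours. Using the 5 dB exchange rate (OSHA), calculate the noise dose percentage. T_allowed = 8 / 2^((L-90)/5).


Given values:
  L = 104.6 dBA, T = 2.7 hours
Formula: T_allowed = 8 / 2^((L - 90) / 5)
Compute exponent: (104.6 - 90) / 5 = 2.92
Compute 2^(2.92) = 7.568461
T_allowed = 8 / 7.568461 = 1.057018 hours
Dose = (T / T_allowed) * 100
Dose = (2.7 / 1.057018) * 100 = 255.44

255.44 %


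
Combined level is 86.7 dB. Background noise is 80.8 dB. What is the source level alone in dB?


Given values:
  L_total = 86.7 dB, L_bg = 80.8 dB
Formula: L_source = 10 * log10(10^(L_total/10) - 10^(L_bg/10))
Convert to linear:
  10^(86.7/10) = 467735141.2872
  10^(80.8/10) = 120226443.4617
Difference: 467735141.2872 - 120226443.4617 = 347508697.8255
L_source = 10 * log10(347508697.8255) = 85.41

85.41 dB
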